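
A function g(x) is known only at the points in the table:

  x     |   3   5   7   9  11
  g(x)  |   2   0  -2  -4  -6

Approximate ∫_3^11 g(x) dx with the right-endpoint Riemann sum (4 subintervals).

Δx = 2.
Sum = 2·[0 + (-2) + (-4) + (-6)] = -24.

-24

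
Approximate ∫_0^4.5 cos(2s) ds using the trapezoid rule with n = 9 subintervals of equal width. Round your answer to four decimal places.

Δs = (4.5 − 0)/9 = 0.5.
f(0) ≈ 1.0000, f(0.5) ≈ 0.5403, f(1) ≈ -0.4161, f(1.5) ≈ -0.9900, f(2) ≈ -0.6536, f(2.5) ≈ 0.2837, f(3) ≈ 0.9602, f(3.5) ≈ 0.7539, f(4) ≈ -0.1455, f(4.5) ≈ -0.9111.
T_9 = (Δs/2)·[f(s_0) + 2f(s_1) + ... + 2f(s_{8}) + f(s_9)].
Sum ≈ 0.1886.

0.1886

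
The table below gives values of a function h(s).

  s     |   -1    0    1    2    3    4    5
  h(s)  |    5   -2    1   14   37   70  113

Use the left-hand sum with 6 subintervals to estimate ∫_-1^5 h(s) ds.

Δs = 1.
Sum = 1·[5 + (-2) + 1 + 14 + 37 + 70] = 125.

125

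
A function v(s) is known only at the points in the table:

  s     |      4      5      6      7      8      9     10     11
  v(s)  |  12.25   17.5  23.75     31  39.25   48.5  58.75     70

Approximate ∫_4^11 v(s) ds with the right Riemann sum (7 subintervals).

288.75

Δs = 1.
Sum = 1·[17.5 + 23.75 + 31 + 39.25 + 48.5 + 58.75 + 70] = 288.75.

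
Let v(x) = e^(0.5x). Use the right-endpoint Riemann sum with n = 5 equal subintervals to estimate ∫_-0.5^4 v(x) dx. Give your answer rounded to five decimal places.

Δx = (4 − (-0.5))/5 = 0.9.
Right endpoints: 0.4, 1.3, 2.2, 3.1, 4.
v(0.4) ≈ 1.22140, v(1.3) ≈ 1.91554, v(2.2) ≈ 3.00417, v(3.1) ≈ 4.71147, v(4) ≈ 7.38906.
Sum = Δx · [v(0.4) + v(1.3) + v(2.2) + v(3.1) + v(4)].
Sum ≈ 16.41747.

16.41747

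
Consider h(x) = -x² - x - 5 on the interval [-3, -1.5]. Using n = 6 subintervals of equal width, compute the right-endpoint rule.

-11.359375

Δx = (-1.5 − (-3))/6 = 0.25.
Right endpoints: -2.75, -2.5, -2.25, -2, -1.75, -1.5.
h(-2.75) = -9.8125, h(-2.5) = -8.75, h(-2.25) = -7.8125, h(-2) = -7, h(-1.75) = -6.3125, h(-1.5) = -5.75.
Sum = Δx · [h(-2.75) + h(-2.5) + h(-2.25) + ...].
Sum = -11.359375.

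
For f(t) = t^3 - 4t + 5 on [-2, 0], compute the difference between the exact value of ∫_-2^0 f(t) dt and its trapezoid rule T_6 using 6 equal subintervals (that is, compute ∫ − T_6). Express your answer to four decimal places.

Exact integral: ∫_-2^0 f(t) dt = 14.
T_6 ≈ 13.888889.
Error ≈ 14 − 13.888889 ≈ 0.1111.

0.1111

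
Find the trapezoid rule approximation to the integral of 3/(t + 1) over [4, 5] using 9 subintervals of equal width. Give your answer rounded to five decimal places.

Δt = (5 − 4)/9 = 1/9.
f(4) = 0.6, f(37/9) = 27/46, f(38/9) = 27/47, f(13/3) = 0.5625, f(40/9) = 27/49, f(41/9) = 0.54, f(14/3) = 9/17, f(43/9) = 27/52, f(44/9) = 27/53, f(5) = 0.5.
T_9 = (Δt/2)·[f(t_0) + 2f(t_1) + ... + 2f(t_{8}) + f(t_9)].
Sum ≈ 0.54700.

0.54700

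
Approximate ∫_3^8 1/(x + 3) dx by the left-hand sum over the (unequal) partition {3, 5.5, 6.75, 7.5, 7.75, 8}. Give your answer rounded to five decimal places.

Subinterval widths: 2.5, 1.25, 0.75, 0.25, 0.25.
Left endpoints: 3, 5.5, 6.75, 7.5, 7.75.
f(3) = 1/6, f(5.5) = 2/17, f(6.75) = 4/39, f(7.5) = 2/21, f(7.75) = 4/43.
Sum = Σ Δx_i · f(x_i).
Sum ≈ 0.68771.

0.68771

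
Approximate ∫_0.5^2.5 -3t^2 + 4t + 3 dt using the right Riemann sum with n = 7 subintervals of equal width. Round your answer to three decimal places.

0.990

Δt = (2.5 − 0.5)/7 = 2/7.
Right endpoints: 11/14, 15/14, 19/14, 23/14, 27/14, 31/14, 2.5.
f(11/14) = 841/196, f(15/14) = 753/196, f(19/14) = 569/196, f(23/14) = 289/196, f(27/14) = -87/196, f(31/14) = -559/196, f(2.5) = -5.75.
Sum = Δt · [f(11/14) + f(15/14) + f(19/14) + ...].
Sum ≈ 0.990.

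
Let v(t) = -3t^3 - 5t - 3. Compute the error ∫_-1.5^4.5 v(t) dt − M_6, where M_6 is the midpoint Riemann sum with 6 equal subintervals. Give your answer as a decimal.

Exact integral: ∫_-1.5^4.5 v(t) dt = -366.75.
M_6 = -360.
Error = -366.75 − (-360) = -6.75.

-6.75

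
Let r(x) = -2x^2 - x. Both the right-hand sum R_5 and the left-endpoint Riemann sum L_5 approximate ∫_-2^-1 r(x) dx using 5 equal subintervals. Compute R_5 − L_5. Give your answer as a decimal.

1

R_5 = -2.68.
L_5 = -3.68.
R_5 − L_5 = 1.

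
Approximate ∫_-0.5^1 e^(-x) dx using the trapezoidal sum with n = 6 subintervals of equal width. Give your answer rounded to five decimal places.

Δx = (1 − (-0.5))/6 = 0.25.
f(-0.5) ≈ 1.64872, f(-0.25) ≈ 1.28403, f(0) ≈ 1.00000, f(0.25) ≈ 0.77880, f(0.5) ≈ 0.60653, f(0.75) ≈ 0.47237, f(1) ≈ 0.36788.
T_6 = (Δx/2)·[f(x_0) + 2f(x_1) + ... + 2f(x_{5}) + f(x_6)].
Sum ≈ 1.28751.

1.28751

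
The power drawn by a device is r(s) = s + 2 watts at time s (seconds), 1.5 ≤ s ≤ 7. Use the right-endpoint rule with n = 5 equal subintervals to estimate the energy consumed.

Δs = (7 − 1.5)/5 = 1.1.
Right endpoints: 2.6, 3.7, 4.8, 5.9, 7.
r(2.6) = 4.6, r(3.7) = 5.7, r(4.8) = 6.8, r(5.9) = 7.9, r(7) = 9.
Sum = Δs · [r(2.6) + r(3.7) + r(4.8) + r(5.9) + r(7)].
Sum = 37.4.

37.4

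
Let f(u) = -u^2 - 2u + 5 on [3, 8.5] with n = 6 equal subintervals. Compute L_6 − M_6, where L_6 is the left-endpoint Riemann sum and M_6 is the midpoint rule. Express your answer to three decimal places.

L_6 ≈ -198.19734.
M_6 ≈ -231.07321.
L_6 − M_6 ≈ 32.876.

32.876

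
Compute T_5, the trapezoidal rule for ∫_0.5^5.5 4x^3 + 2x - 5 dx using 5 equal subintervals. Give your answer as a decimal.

Δx = (5.5 − 0.5)/5 = 1.
f(0.5) = -3.5, f(1.5) = 11.5, f(2.5) = 62.5, f(3.5) = 173.5, f(4.5) = 368.5, f(5.5) = 671.5.
T_5 = (Δx/2)·[f(x_0) + 2f(x_1) + ... + 2f(x_{4}) + f(x_5)].
Sum = 950.

950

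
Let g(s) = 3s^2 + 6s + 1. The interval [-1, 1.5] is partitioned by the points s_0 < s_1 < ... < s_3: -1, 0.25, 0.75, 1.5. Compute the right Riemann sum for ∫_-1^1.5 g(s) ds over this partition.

Subinterval widths: 1.25, 0.5, 0.75.
Right endpoints: 0.25, 0.75, 1.5.
g(0.25) = 2.6875, g(0.75) = 7.1875, g(1.5) = 16.75.
Sum = Σ Δs_i · g(s_i).
Sum = 19.515625.

19.515625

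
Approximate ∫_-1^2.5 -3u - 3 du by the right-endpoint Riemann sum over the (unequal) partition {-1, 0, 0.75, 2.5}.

Subinterval widths: 1, 0.75, 1.75.
Right endpoints: 0, 0.75, 2.5.
f(0) = -3, f(0.75) = -5.25, f(2.5) = -10.5.
Sum = Σ Δu_i · f(u_i).
Sum = -25.3125.

-25.3125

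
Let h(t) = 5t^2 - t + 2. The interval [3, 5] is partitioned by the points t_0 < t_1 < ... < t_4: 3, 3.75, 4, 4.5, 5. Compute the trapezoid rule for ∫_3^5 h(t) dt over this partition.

Subinterval widths: 0.75, 0.25, 0.5, 0.5.
h(3) = 44, h(3.75) = 68.5625, h(4) = 78, h(4.5) = 98.75, h(5) = 122.
On each subinterval the trapezoid contributes (Δt_i/2)·[h(t_{i-1}) + h(t_i)].
Sum = 159.90625.

159.90625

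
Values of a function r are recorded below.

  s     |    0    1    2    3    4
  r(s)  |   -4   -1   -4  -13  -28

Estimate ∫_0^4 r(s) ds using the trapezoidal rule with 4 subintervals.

Δs = 1.
T_4 = (1/2)·[(-4) + 2·(-1) + 2·(-4) + 2·(-13) + (-28)] = -34.

-34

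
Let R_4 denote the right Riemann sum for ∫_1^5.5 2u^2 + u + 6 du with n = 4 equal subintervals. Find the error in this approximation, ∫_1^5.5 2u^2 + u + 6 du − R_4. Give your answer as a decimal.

Exact integral: ∫_1^5.5 f(u) du = 151.875.
R_4 = 189.2109375.
Error = 151.875 − 189.2109375 = -37.3359375.

-37.3359375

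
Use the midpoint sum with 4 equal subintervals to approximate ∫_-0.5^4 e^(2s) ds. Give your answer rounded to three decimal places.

1216.870

Δs = (4 − (-0.5))/4 = 1.125.
Midpoints: 0.0625, 1.1875, 2.3125, 3.4375.
f(0.0625) ≈ 1.133, f(1.1875) ≈ 10.751, f(2.3125) ≈ 102.003, f(3.4375) ≈ 967.775.
Sum = Δs · [f(0.0625) + f(1.1875) + f(2.3125) + f(3.4375)].
Sum ≈ 1216.870.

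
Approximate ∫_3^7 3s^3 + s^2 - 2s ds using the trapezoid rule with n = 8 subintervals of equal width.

Δs = (7 − 3)/8 = 0.5.
f(3) = 84, f(3.5) = 133.875, f(4) = 200, f(4.5) = 284.625, f(5) = 390, f(5.5) = 518.375, f(6) = 672, f(6.5) = 853.125, f(7) = 1064.
T_8 = (Δs/2)·[f(s_0) + 2f(s_1) + ... + 2f(s_{7}) + f(s_8)].
Sum = 1813.

1813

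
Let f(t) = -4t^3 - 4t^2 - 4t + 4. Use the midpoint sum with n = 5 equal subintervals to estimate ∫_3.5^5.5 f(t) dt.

-956.12

Δt = (5.5 − 3.5)/5 = 0.4.
Midpoints: 3.7, 4.1, 4.5, 4.9, 5.3.
f(3.7) = -268.172, f(4.1) = -355.324, f(4.5) = -459.5, f(4.9) = -582.236, f(5.3) = -725.068.
Sum = Δt · [f(3.7) + f(4.1) + f(4.5) + f(4.9) + f(5.3)].
Sum = -956.12.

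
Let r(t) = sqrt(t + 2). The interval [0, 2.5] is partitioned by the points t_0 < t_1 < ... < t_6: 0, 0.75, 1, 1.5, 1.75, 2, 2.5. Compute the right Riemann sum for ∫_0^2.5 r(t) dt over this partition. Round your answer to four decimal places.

Subinterval widths: 0.75, 0.25, 0.5, 0.25, 0.25, 0.5.
Right endpoints: 0.75, 1, 1.5, 1.75, 2, 2.5.
r(0.75) ≈ 1.6583, r(1) ≈ 1.7321, r(1.5) ≈ 1.8708, r(1.75) ≈ 1.9365, r(2) ≈ 2.0000, r(2.5) ≈ 2.1213.
Sum = Σ Δt_i · r(t_i).
Sum ≈ 4.6569.

4.6569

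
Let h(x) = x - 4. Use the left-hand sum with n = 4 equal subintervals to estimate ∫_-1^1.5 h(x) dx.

Δx = (1.5 − (-1))/4 = 0.625.
Left endpoints: -1, -0.375, 0.25, 0.875.
h(-1) = -5, h(-0.375) = -4.375, h(0.25) = -3.75, h(0.875) = -3.125.
Sum = Δx · [h(-1) + h(-0.375) + h(0.25) + h(0.875)].
Sum = -10.15625.

-10.15625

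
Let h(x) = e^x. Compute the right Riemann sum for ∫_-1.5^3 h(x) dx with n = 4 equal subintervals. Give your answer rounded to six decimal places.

Δx = (3 − (-1.5))/4 = 1.125.
Right endpoints: -0.375, 0.75, 1.875, 3.
h(-0.375) ≈ 0.687289, h(0.75) ≈ 2.117000, h(1.875) ≈ 6.520819, h(3) ≈ 20.085537.
Sum = Δx · [h(-0.375) + h(0.75) + h(1.875) + h(3)].
Sum ≈ 33.086976.

33.086976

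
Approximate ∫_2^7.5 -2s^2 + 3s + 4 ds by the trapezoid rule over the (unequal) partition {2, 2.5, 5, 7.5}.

Subinterval widths: 0.5, 2.5, 2.5.
f(2) = 2, f(2.5) = -1, f(5) = -31, f(7.5) = -86.
On each subinterval the trapezoid contributes (Δs_i/2)·[f(s_{i-1}) + f(s_i)].
Sum = -186.

-186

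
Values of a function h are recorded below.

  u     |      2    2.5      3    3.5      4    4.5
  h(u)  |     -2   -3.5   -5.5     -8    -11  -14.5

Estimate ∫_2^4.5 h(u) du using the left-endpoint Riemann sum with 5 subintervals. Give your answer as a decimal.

Δu = 0.5.
Sum = 0.5·[(-2) + (-3.5) + (-5.5) + (-8) + (-11)] = -15.

-15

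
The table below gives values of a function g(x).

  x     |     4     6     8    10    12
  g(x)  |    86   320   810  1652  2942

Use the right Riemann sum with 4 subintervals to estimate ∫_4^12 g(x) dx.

11448

Δx = 2.
Sum = 2·[320 + 810 + 1652 + 2942] = 11448.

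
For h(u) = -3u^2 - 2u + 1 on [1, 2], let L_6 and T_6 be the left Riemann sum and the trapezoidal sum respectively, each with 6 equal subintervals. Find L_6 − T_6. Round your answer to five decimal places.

0.91667

L_6 ≈ -8.0972222.
T_6 ≈ -9.0138889.
L_6 − T_6 ≈ 0.91667.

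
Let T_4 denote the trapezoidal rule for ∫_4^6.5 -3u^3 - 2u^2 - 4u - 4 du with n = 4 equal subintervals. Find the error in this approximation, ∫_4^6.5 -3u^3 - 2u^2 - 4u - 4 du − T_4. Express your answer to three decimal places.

8.016

Exact integral: ∫_4^6.5 f(u) du ≈ -1349.71354.
T_4 ≈ -1357.72949.
Error ≈ -1349.71354 − (-1357.72949) ≈ 8.016.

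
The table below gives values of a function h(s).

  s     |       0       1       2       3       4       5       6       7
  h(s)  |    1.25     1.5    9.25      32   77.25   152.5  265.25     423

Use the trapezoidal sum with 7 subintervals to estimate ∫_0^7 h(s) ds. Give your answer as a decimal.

Δs = 1.
T_7 = (1/2)·[1.25 + 2·1.5 + 2·9.25 + 2·32 + 2·77.25 + 2·152.5 + 2·265.25 + 423] = 749.875.

749.875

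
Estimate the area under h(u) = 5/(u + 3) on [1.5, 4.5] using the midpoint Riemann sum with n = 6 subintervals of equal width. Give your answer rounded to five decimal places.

Δu = (4.5 − 1.5)/6 = 0.5.
Midpoints: 1.75, 2.25, 2.75, 3.25, 3.75, 4.25.
h(1.75) = 20/19, h(2.25) = 20/21, h(2.75) = 20/23, h(3.25) = 0.8, h(3.75) = 20/27, h(4.25) = 20/29.
Sum = Δu · [h(1.75) + h(2.25) + h(2.75) + ...].
Sum ≈ 2.55249.

2.55249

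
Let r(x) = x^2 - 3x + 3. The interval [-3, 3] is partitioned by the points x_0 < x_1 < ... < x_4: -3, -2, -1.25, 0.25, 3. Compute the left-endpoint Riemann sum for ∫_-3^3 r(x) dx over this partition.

49.578125

Subinterval widths: 1, 0.75, 1.5, 2.75.
Left endpoints: -3, -2, -1.25, 0.25.
r(-3) = 21, r(-2) = 13, r(-1.25) = 8.3125, r(0.25) = 2.3125.
Sum = Σ Δx_i · r(x_i).
Sum = 49.578125.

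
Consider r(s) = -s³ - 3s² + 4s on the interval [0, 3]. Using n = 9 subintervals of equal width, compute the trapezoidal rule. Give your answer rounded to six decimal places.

Δs = (3 − 0)/9 = 1/3.
r(0) = 0, r(1/3) = 26/27, r(2/3) = 28/27, r(1) = 0, r(4/3) = -64/27, r(5/3) = -170/27, r(2) = -12, r(7/3) = -532/27, r(8/3) = -800/27, r(3) = -42.
T_9 = (Δs/2)·[r(s_0) + 2r(s_1) + ... + 2r(s_{8}) + r(s_9)].
Sum ≈ -29.666667.

-29.666667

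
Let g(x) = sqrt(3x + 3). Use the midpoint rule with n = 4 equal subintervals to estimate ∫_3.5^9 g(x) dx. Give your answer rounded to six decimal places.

Δx = (9 − 3.5)/4 = 1.375.
Midpoints: 4.1875, 5.5625, 6.9375, 8.3125.
g(4.1875) ≈ 3.944933, g(5.5625) ≈ 4.437060, g(6.9375) ≈ 4.879805, g(8.3125) ≈ 5.285594.
Sum = Δx · [g(4.1875) + g(5.5625) + g(6.9375) + g(8.3125)].
Sum ≈ 25.502664.

25.502664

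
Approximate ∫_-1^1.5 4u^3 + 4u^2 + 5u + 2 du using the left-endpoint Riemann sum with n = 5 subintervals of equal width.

Δu = (1.5 − (-1))/5 = 0.5.
Left endpoints: -1, -0.5, 0, 0.5, 1.
f(-1) = -3, f(-0.5) = 0, f(0) = 2, f(0.5) = 6, f(1) = 15.
Sum = Δu · [f(-1) + f(-0.5) + f(0) + f(0.5) + f(1)].
Sum = 10.

10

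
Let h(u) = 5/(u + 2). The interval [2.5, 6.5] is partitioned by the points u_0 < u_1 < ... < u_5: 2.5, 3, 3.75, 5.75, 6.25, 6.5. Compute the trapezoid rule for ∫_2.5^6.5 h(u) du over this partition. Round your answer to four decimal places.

Subinterval widths: 0.5, 0.75, 2, 0.5, 0.25.
h(2.5) = 10/9, h(3) = 1, h(3.75) = 20/23, h(5.75) = 20/31, h(6.25) = 20/33, h(6.5) = 10/17.
On each subinterval the trapezoid contributes (Δu_i/2)·[h(u_{i-1}) + h(u_i)].
Sum ≈ 3.2057.

3.2057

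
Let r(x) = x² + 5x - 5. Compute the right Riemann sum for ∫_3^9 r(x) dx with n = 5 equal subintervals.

446.64

Δx = (9 − 3)/5 = 1.2.
Right endpoints: 4.2, 5.4, 6.6, 7.8, 9.
r(4.2) = 33.64, r(5.4) = 51.16, r(6.6) = 71.56, r(7.8) = 94.84, r(9) = 121.
Sum = Δx · [r(4.2) + r(5.4) + r(6.6) + r(7.8) + r(9)].
Sum = 446.64.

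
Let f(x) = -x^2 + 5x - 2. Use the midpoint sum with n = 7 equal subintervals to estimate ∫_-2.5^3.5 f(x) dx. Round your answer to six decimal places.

-16.132653

Δx = (3.5 − (-2.5))/7 = 6/7.
Midpoints: -29/14, -17/14, -5/14, 0.5, 19/14, 31/14, 43/14.
f(-29/14) = -3263/196, f(-17/14) = -1871/196, f(-5/14) = -767/196, f(0.5) = 0.25, f(19/14) = 577/196, f(31/14) = 817/196, f(43/14) = 769/196.
Sum = Δx · [f(-29/14) + f(-17/14) + f(-5/14) + ...].
Sum ≈ -16.132653.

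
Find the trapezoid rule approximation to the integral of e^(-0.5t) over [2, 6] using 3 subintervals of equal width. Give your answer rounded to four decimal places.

0.6596

Δt = (6 − 2)/3 = 4/3.
f(2) ≈ 0.3679, f(10/3) ≈ 0.1889, f(14/3) ≈ 0.0970, f(6) ≈ 0.0498.
T_3 = (Δt/2)·[f(t_0) + 2f(t_1) + 2f(t_2) + f(t_3)].
Sum ≈ 0.6596.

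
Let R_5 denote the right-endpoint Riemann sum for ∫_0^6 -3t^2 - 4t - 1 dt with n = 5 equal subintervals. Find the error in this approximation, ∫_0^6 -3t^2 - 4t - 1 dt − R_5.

83.52

Exact integral: ∫_0^6 f(t) dt = -294.
R_5 = -377.52.
Error = -294 − (-377.52) = 83.52.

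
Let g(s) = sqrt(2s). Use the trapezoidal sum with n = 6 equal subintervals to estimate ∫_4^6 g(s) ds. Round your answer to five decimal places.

6.31333

Δs = (6 − 4)/6 = 1/3.
g(4) ≈ 2.82843, g(13/3) ≈ 2.94392, g(14/3) ≈ 3.05505, g(5) ≈ 3.16228, g(16/3) ≈ 3.26599, g(17/3) ≈ 3.36650, g(6) ≈ 3.46410.
T_6 = (Δs/2)·[g(s_0) + 2g(s_1) + ... + 2g(s_{5}) + g(s_6)].
Sum ≈ 6.31333.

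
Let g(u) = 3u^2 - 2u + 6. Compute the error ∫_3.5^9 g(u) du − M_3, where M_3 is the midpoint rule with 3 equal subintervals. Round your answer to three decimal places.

Exact integral: ∫_3.5^9 g(u) du = 650.375.
M_3 ≈ 645.75347.
Error ≈ 650.375 − 645.75347 ≈ 4.622.

4.622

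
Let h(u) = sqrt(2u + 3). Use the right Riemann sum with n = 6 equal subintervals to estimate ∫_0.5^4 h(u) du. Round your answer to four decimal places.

Δu = (4 − 0.5)/6 = 7/12.
Right endpoints: 13/12, 5/3, 2.25, 17/6, 41/12, 4.
h(13/12) ≈ 2.2730, h(5/3) ≈ 2.5166, h(2.25) ≈ 2.7386, h(17/6) ≈ 2.9439, h(41/12) ≈ 3.1358, h(4) ≈ 3.3166.
Sum = Δu · [h(13/12) + h(5/3) + h(2.25) + ...].
Sum ≈ 9.8727.

9.8727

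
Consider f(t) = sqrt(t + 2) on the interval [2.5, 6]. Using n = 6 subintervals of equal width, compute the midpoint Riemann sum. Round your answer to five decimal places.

8.72182

Δt = (6 − 2.5)/6 = 7/12.
Midpoints: 67/24, 3.375, 95/24, 109/24, 5.125, 137/24.
f(67/24) ≈ 2.18899, f(3.375) ≈ 2.31840, f(95/24) ≈ 2.44097, f(109/24) ≈ 2.55767, f(5.125) ≈ 2.66927, f(137/24) ≈ 2.77639.
Sum = Δt · [f(67/24) + f(3.375) + f(95/24) + ...].
Sum ≈ 8.72182.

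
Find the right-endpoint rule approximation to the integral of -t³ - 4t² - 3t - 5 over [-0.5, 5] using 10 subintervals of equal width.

Δt = (5 − (-0.5))/10 = 0.55.
Right endpoints: 0.05, 0.6, 1.15, 1.7, 2.25, 2.8, 3.35, 3.9, 4.45, 5.
f(0.05) = -5.160125, f(0.6) = -8.456, f(1.15) = -15.260875, f(1.7) = -26.573, f(2.25) = -43.390625, f(2.8) = -66.712, f(3.35) = -97.535375, f(3.9) = -136.859, f(4.45) = -185.681125, f(5) = -245.
Sum = Δt · [f(0.05) + f(0.6) + f(1.15) + ...].
Sum = -456.84546875.

-456.84546875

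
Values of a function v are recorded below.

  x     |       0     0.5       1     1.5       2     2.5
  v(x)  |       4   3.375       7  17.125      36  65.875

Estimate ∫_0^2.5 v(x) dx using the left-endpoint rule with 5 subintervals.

33.75

Δx = 0.5.
Sum = 0.5·[4 + 3.375 + 7 + 17.125 + 36] = 33.75.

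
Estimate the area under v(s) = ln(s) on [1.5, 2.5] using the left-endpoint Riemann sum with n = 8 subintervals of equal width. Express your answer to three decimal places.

Δs = (2.5 − 1.5)/8 = 0.125.
Left endpoints: 1.5, 1.625, 1.75, 1.875, 2, 2.125, 2.25, 2.375.
v(1.5) ≈ 0.405, v(1.625) ≈ 0.486, v(1.75) ≈ 0.560, v(1.875) ≈ 0.629, v(2) ≈ 0.693, v(2.125) ≈ 0.754, v(2.25) ≈ 0.811, v(2.375) ≈ 0.865.
Sum = Δs · [v(1.5) + v(1.625) + v(1.75) + ...].
Sum ≈ 0.650.

0.650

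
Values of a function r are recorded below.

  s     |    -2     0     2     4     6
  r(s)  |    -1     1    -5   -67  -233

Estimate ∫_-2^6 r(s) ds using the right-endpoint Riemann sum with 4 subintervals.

-608

Δs = 2.
Sum = 2·[1 + (-5) + (-67) + (-233)] = -608.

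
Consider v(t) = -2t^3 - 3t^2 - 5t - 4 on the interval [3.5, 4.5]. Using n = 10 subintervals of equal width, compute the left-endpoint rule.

-196.02

Δt = (4.5 − 3.5)/10 = 0.1.
Left endpoints: 3.5, 3.6, 3.7, 3.8, 3.9, 4, 4.1, 4.2, 4.3, 4.4.
v(3.5) = -144, v(3.6) = -154.192, v(3.7) = -164.876, v(3.8) = -176.064, v(3.9) = -187.768, v(4) = -200, v(4.1) = -212.772, v(4.2) = -226.096, v(4.3) = -239.984, v(4.4) = -254.448.
Sum = Δt · [v(3.5) + v(3.6) + v(3.7) + ...].
Sum = -196.02.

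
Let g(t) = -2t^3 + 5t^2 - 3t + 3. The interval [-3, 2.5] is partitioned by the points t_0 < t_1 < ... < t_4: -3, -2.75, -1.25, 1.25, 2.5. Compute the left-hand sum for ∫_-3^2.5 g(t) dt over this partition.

Subinterval widths: 0.25, 1.5, 2.5, 1.25.
Left endpoints: -3, -2.75, -1.25, 1.25.
g(-3) = 111, g(-2.75) = 90.65625, g(-1.25) = 18.46875, g(1.25) = 3.15625.
Sum = Σ Δt_i · g(t_i).
Sum = 213.8515625.

213.8515625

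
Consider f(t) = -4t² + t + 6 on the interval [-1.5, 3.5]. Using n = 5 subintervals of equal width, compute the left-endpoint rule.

Δt = (3.5 − (-1.5))/5 = 1.
Left endpoints: -1.5, -0.5, 0.5, 1.5, 2.5.
f(-1.5) = -4.5, f(-0.5) = 4.5, f(0.5) = 5.5, f(1.5) = -1.5, f(2.5) = -16.5.
Sum = Δt · [f(-1.5) + f(-0.5) + f(0.5) + f(1.5) + f(2.5)].
Sum = -12.5.

-12.5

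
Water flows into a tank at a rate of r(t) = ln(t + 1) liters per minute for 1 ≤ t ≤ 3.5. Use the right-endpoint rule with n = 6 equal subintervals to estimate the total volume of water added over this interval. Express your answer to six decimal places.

Δt = (3.5 − 1)/6 = 5/12.
Right endpoints: 17/12, 11/6, 2.25, 8/3, 37/12, 3.5.
r(17/12) ≈ 0.882389, r(11/6) ≈ 1.041454, r(2.25) ≈ 1.178655, r(8/3) ≈ 1.299283, r(37/12) ≈ 1.406914, r(3.5) ≈ 1.504077.
Sum = Δt · [r(17/12) + r(11/6) + r(2.25) + ...].
Sum ≈ 3.046988.

3.046988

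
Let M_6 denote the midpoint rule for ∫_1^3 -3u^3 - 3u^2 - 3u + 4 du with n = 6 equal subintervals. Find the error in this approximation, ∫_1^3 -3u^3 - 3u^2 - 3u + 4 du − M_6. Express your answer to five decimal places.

Exact integral: ∫_1^3 f(u) du = -90.
M_6 ≈ -89.6111111.
Error ≈ -90 − (-89.6111111) ≈ -0.38889.

-0.38889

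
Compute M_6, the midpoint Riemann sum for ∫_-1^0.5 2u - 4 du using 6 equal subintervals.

Δu = (0.5 − (-1))/6 = 0.25.
Midpoints: -0.875, -0.625, -0.375, -0.125, 0.125, 0.375.
f(-0.875) = -5.75, f(-0.625) = -5.25, f(-0.375) = -4.75, f(-0.125) = -4.25, f(0.125) = -3.75, f(0.375) = -3.25.
Sum = Δu · [f(-0.875) + f(-0.625) + f(-0.375) + ...].
Sum = -6.75.

-6.75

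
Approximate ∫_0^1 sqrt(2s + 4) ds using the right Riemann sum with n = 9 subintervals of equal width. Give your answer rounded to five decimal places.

Δs = (1 − 0)/9 = 1/9.
Right endpoints: 1/9, 2/9, 1/3, 4/9, 5/9, 2/3, 7/9, 8/9, 1.
f(1/9) ≈ 2.05480, f(2/9) ≈ 2.10819, f(1/3) ≈ 2.16025, f(4/9) ≈ 2.21108, f(5/9) ≈ 2.26078, f(2/3) ≈ 2.30940, f(7/9) ≈ 2.35702, f(8/9) ≈ 2.40370, f(1) ≈ 2.44949.
Sum = Δs · [f(1/9) + f(2/9) + f(1/3) + ...].
Sum ≈ 2.25719.

2.25719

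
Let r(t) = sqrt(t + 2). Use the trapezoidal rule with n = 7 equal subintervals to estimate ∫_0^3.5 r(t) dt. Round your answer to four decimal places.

Δt = (3.5 − 0)/7 = 0.5.
r(0) ≈ 1.4142, r(0.5) ≈ 1.5811, r(1) ≈ 1.7321, r(1.5) ≈ 1.8708, r(2) ≈ 2.0000, r(2.5) ≈ 2.1213, r(3) ≈ 2.2361, r(3.5) ≈ 2.3452.
T_7 = (Δt/2)·[r(t_0) + 2r(t_1) + ... + 2r(t_{6}) + r(t_7)].
Sum ≈ 6.7106.

6.7106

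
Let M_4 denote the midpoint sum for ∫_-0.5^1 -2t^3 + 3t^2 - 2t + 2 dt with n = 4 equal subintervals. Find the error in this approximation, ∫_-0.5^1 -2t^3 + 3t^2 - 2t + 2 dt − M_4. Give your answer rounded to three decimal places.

Exact integral: ∫_-0.5^1 f(t) dt = 2.90625.
M_4 ≈ 2.87988.
Error ≈ 2.90625 − 2.87988 ≈ 0.026.

0.026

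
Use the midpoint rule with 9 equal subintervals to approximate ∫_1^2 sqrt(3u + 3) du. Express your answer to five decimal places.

Δu = (2 − 1)/9 = 1/9.
Midpoints: 19/18, 7/6, 23/18, 25/18, 1.5, 29/18, 31/18, 11/6, 35/18.
f(19/18) ≈ 2.48328, f(7/6) ≈ 2.54951, f(23/18) ≈ 2.61406, f(25/18) ≈ 2.67706, f(1.5) ≈ 2.73861, f(29/18) ≈ 2.79881, f(31/18) ≈ 2.85774, f(11/6) ≈ 2.91548, f(35/18) ≈ 2.97209.
Sum = Δu · [f(19/18) + f(7/6) + f(23/18) + ...].
Sum ≈ 2.73407.

2.73407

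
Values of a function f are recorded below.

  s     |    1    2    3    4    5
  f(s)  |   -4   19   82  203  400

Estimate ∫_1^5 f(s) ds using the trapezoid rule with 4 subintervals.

502

Δs = 1.
T_4 = (1/2)·[(-4) + 2·19 + 2·82 + 2·203 + 400] = 502.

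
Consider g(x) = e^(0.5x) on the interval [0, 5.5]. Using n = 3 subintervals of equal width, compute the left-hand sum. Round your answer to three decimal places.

Δx = (5.5 − 0)/3 = 11/6.
Left endpoints: 0, 11/6, 11/3.
g(0) ≈ 1.000, g(11/6) ≈ 2.501, g(11/3) ≈ 6.255.
Sum = Δx · [g(0) + g(11/6) + g(11/3)].
Sum ≈ 17.885.

17.885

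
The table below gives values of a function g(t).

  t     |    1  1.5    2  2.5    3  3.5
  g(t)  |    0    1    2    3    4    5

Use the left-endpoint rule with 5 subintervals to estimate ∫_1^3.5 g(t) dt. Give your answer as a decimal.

5

Δt = 0.5.
Sum = 0.5·[0 + 1 + 2 + 3 + 4] = 5.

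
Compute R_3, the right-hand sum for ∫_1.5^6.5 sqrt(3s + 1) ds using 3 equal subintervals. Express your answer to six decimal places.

Δs = (6.5 − 1.5)/3 = 5/3.
Right endpoints: 19/6, 29/6, 6.5.
f(19/6) ≈ 3.240370, f(29/6) ≈ 3.937004, f(6.5) ≈ 4.527693.
Sum = Δs · [f(19/6) + f(29/6) + f(6.5)].
Sum ≈ 19.508445.

19.508445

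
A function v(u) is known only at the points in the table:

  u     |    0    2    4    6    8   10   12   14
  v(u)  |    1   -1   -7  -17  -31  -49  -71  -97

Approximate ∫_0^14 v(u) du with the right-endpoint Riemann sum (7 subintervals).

Δu = 2.
Sum = 2·[(-1) + (-7) + (-17) + (-31) + (-49) + (-71) + (-97)] = -546.

-546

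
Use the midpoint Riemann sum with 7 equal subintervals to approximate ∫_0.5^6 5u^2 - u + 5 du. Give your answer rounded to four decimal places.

Δu = (6 − 0.5)/7 = 11/14.
Midpoints: 25/28, 47/28, 69/28, 3.25, 113/28, 135/28, 157/28.
f(25/28) = 6345/784, f(47/28) = 13649/784, f(69/28) = 25793/784, f(3.25) = 54.5625, f(113/28) = 64601/784, f(135/28) = 91265/784, f(157/28) = 122769/784.
Sum = Δu · [f(25/28) + f(47/28) + f(69/28) + ...].
Sum ≈ 368.0019.

368.0019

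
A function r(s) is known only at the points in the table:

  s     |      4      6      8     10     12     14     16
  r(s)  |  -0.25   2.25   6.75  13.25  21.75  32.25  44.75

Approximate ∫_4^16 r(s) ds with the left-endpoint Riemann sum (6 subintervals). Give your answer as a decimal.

Δs = 2.
Sum = 2·[(-0.25) + 2.25 + 6.75 + 13.25 + 21.75 + 32.25] = 152.

152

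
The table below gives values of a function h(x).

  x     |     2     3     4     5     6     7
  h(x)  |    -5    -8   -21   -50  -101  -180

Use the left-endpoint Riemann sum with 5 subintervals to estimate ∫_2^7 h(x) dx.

Δx = 1.
Sum = 1·[(-5) + (-8) + (-21) + (-50) + (-101)] = -185.

-185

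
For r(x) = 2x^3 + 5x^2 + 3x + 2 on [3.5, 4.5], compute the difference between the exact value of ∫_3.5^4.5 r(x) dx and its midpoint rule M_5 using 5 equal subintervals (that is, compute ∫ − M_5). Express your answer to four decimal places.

0.0967

Exact integral: ∫_3.5^4.5 r(x) dx ≈ 224.416667.
M_5 = 224.32.
Error ≈ 224.416667 − 224.32 ≈ 0.0967.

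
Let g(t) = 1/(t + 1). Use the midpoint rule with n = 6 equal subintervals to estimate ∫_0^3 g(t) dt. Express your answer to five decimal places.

Δt = (3 − 0)/6 = 0.5.
Midpoints: 0.25, 0.75, 1.25, 1.75, 2.25, 2.75.
g(0.25) = 0.8, g(0.75) = 4/7, g(1.25) = 4/9, g(1.75) = 4/11, g(2.25) = 4/13, g(2.75) = 4/15.
Sum = Δt · [g(0.25) + g(0.75) + g(1.25) + ...].
Sum ≈ 1.37693.

1.37693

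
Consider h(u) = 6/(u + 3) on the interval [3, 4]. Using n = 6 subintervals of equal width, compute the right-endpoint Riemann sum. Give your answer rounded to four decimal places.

0.9131

Δu = (4 − 3)/6 = 1/6.
Right endpoints: 19/6, 10/3, 3.5, 11/3, 23/6, 4.
h(19/6) = 36/37, h(10/3) = 18/19, h(3.5) = 12/13, h(11/3) = 0.9, h(23/6) = 36/41, h(4) = 6/7.
Sum = Δu · [h(19/6) + h(10/3) + h(3.5) + ...].
Sum ≈ 0.9131.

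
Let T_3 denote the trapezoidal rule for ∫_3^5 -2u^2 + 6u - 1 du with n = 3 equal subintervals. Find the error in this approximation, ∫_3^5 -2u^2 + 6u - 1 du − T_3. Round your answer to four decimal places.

0.2963

Exact integral: ∫_3^5 f(u) du ≈ -19.333333.
T_3 ≈ -19.629630.
Error ≈ -19.333333 − (-19.629630) ≈ 0.2963.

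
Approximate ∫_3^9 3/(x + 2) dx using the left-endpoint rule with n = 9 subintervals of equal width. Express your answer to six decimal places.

2.477982

Δx = (9 − 3)/9 = 2/3.
Left endpoints: 3, 11/3, 13/3, 5, 17/3, 19/3, 7, 23/3, 25/3.
f(3) = 0.6, f(11/3) = 9/17, f(13/3) = 9/19, f(5) = 3/7, f(17/3) = 9/23, f(19/3) = 0.36, f(7) = 1/3, f(23/3) = 9/29, f(25/3) = 9/31.
Sum = Δx · [f(3) + f(11/3) + f(13/3) + ...].
Sum ≈ 2.477982.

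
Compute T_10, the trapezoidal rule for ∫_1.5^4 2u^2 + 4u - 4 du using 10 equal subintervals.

Δu = (4 − 1.5)/10 = 0.25.
f(1.5) = 6.5, f(1.75) = 9.125, f(2) = 12, f(2.25) = 15.125, f(2.5) = 18.5, f(2.75) = 22.125, f(3) = 26, f(3.25) = 30.125, f(3.5) = 34.5, f(3.75) = 39.125, f(4) = 44.
T_10 = (Δu/2)·[f(u_0) + 2f(u_1) + ... + 2f(u_{9}) + f(u_10)].
Sum = 57.96875.

57.96875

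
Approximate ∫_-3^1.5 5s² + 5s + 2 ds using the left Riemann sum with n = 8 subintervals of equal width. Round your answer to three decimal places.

Δs = (1.5 − (-3))/8 = 0.5625.
Left endpoints: -3, -2.4375, -1.875, -1.3125, -0.75, -0.1875, 0.375, 0.9375.
f(-3) = 32, f(-2.4375) = 19.51953125, f(-1.875) = 10.203125, f(-1.3125) = 4.05078125, f(-0.75) = 1.0625, f(-0.1875) = 1.23828125, f(0.375) = 4.578125, f(0.9375) = 11.08203125.
Sum = Δs · [f(-3) + f(-2.4375) + f(-1.875) + ...].
Sum ≈ 47.101.

47.101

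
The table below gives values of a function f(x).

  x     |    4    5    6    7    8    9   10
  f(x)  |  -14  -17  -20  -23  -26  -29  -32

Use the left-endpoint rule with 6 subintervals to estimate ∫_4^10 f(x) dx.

-129

Δx = 1.
Sum = 1·[(-14) + (-17) + (-20) + (-23) + (-26) + (-29)] = -129.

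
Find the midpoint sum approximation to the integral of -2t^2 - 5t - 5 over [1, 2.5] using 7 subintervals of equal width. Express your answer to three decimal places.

-30.364

Δt = (2.5 − 1)/7 = 3/14.
Midpoints: 31/28, 37/28, 43/28, 1.75, 55/28, 61/28, 67/28.
f(31/28) = -5091/392, f(37/28) = -5919/392, f(43/28) = -6819/392, f(1.75) = -19.875, f(55/28) = -8835/392, f(61/28) = -9951/392, f(67/28) = -11139/392.
Sum = Δt · [f(31/28) + f(37/28) + f(43/28) + ...].
Sum ≈ -30.364.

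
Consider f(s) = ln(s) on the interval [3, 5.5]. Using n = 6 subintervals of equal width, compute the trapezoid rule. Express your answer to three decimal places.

Δs = (5.5 − 3)/6 = 5/12.
f(3) ≈ 1.099, f(41/12) ≈ 1.229, f(23/6) ≈ 1.344, f(4.25) ≈ 1.447, f(14/3) ≈ 1.540, f(61/12) ≈ 1.626, f(5.5) ≈ 1.705.
T_6 = (Δs/2)·[f(s_0) + 2f(s_1) + ... + 2f(s_{5}) + f(s_6)].
Sum ≈ 3.578.

3.578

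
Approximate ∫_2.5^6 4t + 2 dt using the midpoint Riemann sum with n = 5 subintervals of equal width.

Δt = (6 − 2.5)/5 = 0.7.
Midpoints: 2.85, 3.55, 4.25, 4.95, 5.65.
f(2.85) = 13.4, f(3.55) = 16.2, f(4.25) = 19, f(4.95) = 21.8, f(5.65) = 24.6.
Sum = Δt · [f(2.85) + f(3.55) + f(4.25) + f(4.95) + f(5.65)].
Sum = 66.5.

66.5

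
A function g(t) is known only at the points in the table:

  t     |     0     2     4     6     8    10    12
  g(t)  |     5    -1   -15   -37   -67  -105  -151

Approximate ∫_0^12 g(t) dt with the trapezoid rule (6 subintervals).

-596

Δt = 2.
T_6 = (2/2)·[5 + 2·(-1) + 2·(-15) + 2·(-37) + 2·(-67) + 2·(-105) + (-151)] = -596.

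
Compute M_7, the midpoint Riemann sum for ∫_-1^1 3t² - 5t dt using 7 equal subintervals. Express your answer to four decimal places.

Δt = (1 − (-1))/7 = 2/7.
Midpoints: -6/7, -4/7, -2/7, 0, 2/7, 4/7, 6/7.
f(-6/7) = 318/49, f(-4/7) = 188/49, f(-2/7) = 82/49, f(0) = 0, f(2/7) = -58/49, f(4/7) = -92/49, f(6/7) = -102/49.
Sum = Δt · [f(-6/7) + f(-4/7) + f(-2/7) + ...].
Sum ≈ 1.9592.

1.9592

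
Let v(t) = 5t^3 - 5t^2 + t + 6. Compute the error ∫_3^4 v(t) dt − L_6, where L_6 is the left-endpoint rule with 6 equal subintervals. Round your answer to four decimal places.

12.3634

Exact integral: ∫_3^4 v(t) dt ≈ 166.583333.
L_6 ≈ 154.219907.
Error ≈ 166.583333 − 154.219907 ≈ 12.3634.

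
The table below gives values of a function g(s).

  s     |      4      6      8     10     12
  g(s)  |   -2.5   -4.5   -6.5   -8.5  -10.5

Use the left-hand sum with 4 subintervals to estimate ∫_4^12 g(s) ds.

Δs = 2.
Sum = 2·[(-2.5) + (-4.5) + (-6.5) + (-8.5)] = -44.

-44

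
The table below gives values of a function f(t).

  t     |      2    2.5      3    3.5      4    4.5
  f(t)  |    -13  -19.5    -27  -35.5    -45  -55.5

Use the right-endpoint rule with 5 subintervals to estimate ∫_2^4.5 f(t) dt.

Δt = 0.5.
Sum = 0.5·[(-19.5) + (-27) + (-35.5) + (-45) + (-55.5)] = -91.25.

-91.25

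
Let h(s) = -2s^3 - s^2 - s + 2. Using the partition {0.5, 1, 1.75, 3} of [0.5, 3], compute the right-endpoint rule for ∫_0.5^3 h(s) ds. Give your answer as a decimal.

Subinterval widths: 0.5, 0.75, 1.25.
Right endpoints: 1, 1.75, 3.
h(1) = -2, h(1.75) = -13.53125, h(3) = -64.
Sum = Σ Δs_i · h(s_i).
Sum = -91.1484375.

-91.1484375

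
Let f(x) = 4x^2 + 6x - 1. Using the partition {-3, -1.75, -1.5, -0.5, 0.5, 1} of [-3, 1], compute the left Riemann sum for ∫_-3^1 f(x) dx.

18.9375

Subinterval widths: 1.25, 0.25, 1, 1, 0.5.
Left endpoints: -3, -1.75, -1.5, -0.5, 0.5.
f(-3) = 17, f(-1.75) = 0.75, f(-1.5) = -1, f(-0.5) = -3, f(0.5) = 3.
Sum = Σ Δx_i · f(x_i).
Sum = 18.9375.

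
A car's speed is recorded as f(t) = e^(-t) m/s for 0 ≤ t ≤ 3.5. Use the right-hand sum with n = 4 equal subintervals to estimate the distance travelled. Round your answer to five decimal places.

0.60661

Δt = (3.5 − 0)/4 = 0.875.
Right endpoints: 0.875, 1.75, 2.625, 3.5.
f(0.875) ≈ 0.41686, f(1.75) ≈ 0.17377, f(2.625) ≈ 0.07244, f(3.5) ≈ 0.03020.
Sum = Δt · [f(0.875) + f(1.75) + f(2.625) + f(3.5)].
Sum ≈ 0.60661.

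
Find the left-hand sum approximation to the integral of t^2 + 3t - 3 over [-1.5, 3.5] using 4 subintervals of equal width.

1.09375

Δt = (3.5 − (-1.5))/4 = 1.25.
Left endpoints: -1.5, -0.25, 1, 2.25.
f(-1.5) = -5.25, f(-0.25) = -3.6875, f(1) = 1, f(2.25) = 8.8125.
Sum = Δt · [f(-1.5) + f(-0.25) + f(1) + f(2.25)].
Sum = 1.09375.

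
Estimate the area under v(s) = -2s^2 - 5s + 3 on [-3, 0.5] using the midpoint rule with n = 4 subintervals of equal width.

Δs = (0.5 − (-3))/4 = 0.875.
Midpoints: -2.5625, -1.6875, -0.8125, 0.0625.
v(-2.5625) = 2.6796875, v(-1.6875) = 5.7421875, v(-0.8125) = 5.7421875, v(0.0625) = 2.6796875.
Sum = Δs · [v(-2.5625) + v(-1.6875) + v(-0.8125) + v(0.0625)].
Sum = 14.73828125.

14.73828125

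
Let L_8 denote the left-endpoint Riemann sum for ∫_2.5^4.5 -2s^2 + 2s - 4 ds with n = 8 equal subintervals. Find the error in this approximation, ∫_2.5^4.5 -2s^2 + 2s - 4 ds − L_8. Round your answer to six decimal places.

-2.958333

Exact integral: ∫_2.5^4.5 f(s) ds ≈ -44.33333333.
L_8 = -41.375.
Error ≈ -44.33333333 − (-41.375) ≈ -2.958333.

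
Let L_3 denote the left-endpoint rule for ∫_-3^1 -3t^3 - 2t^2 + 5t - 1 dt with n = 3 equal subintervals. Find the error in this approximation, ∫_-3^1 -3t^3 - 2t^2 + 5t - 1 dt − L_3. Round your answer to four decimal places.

-40.2963

Exact integral: ∫_-3^1 f(t) dt ≈ 17.333333.
L_3 ≈ 57.629630.
Error ≈ 17.333333 − 57.629630 ≈ -40.2963.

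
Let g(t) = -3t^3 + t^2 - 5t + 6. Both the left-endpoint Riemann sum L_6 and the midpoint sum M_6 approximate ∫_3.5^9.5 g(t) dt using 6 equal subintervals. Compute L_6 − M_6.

L_6 = -4743.5.
M_6 = -5855.
L_6 − M_6 = 1111.5.

1111.5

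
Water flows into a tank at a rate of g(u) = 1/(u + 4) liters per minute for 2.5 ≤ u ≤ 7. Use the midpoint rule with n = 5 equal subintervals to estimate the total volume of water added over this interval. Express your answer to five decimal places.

0.52558

Δu = (7 − 2.5)/5 = 0.9.
Midpoints: 2.95, 3.85, 4.75, 5.65, 6.55.
g(2.95) = 20/139, g(3.85) = 20/157, g(4.75) = 4/35, g(5.65) = 20/193, g(6.55) = 20/211.
Sum = Δu · [g(2.95) + g(3.85) + g(4.75) + g(5.65) + g(6.55)].
Sum ≈ 0.52558.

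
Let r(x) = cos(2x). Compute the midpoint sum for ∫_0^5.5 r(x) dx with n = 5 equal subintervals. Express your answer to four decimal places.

-0.6171

Δx = (5.5 − 0)/5 = 1.1.
Midpoints: 0.55, 1.65, 2.75, 3.85, 4.95.
r(0.55) ≈ 0.4536, r(1.65) ≈ -0.9875, r(2.75) ≈ 0.7087, r(3.85) ≈ 0.1534, r(4.95) ≈ -0.8892.
Sum = Δx · [r(0.55) + r(1.65) + r(2.75) + r(3.85) + r(4.95)].
Sum ≈ -0.6171.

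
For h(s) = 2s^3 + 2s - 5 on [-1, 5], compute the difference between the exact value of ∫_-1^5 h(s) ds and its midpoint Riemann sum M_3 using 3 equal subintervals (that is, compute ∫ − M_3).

Exact integral: ∫_-1^5 h(s) ds = 306.
M_3 = 282.
Error = 306 − 282 = 24.

24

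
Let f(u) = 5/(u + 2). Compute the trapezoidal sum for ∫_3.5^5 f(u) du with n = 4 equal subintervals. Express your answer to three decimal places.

1.207

Δu = (5 − 3.5)/4 = 0.375.
f(3.5) = 10/11, f(3.875) = 40/47, f(4.25) = 0.8, f(4.625) = 40/53, f(5) = 5/7.
T_4 = (Δu/2)·[f(u_0) + 2f(u_1) + 2f(u_2) + 2f(u_3) + f(u_4)].
Sum ≈ 1.207.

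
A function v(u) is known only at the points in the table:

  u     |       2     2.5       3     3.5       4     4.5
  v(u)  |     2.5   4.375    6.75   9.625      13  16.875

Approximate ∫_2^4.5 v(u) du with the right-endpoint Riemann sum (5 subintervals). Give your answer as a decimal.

25.3125

Δu = 0.5.
Sum = 0.5·[4.375 + 6.75 + 9.625 + 13 + 16.875] = 25.3125.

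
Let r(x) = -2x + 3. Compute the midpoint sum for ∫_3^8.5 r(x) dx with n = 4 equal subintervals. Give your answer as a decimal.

Δx = (8.5 − 3)/4 = 1.375.
Midpoints: 3.6875, 5.0625, 6.4375, 7.8125.
r(3.6875) = -4.375, r(5.0625) = -7.125, r(6.4375) = -9.875, r(7.8125) = -12.625.
Sum = Δx · [r(3.6875) + r(5.0625) + r(6.4375) + r(7.8125)].
Sum = -46.75.

-46.75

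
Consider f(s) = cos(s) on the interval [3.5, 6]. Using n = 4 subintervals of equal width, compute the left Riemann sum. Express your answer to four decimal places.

-0.5237

Δs = (6 − 3.5)/4 = 0.625.
Left endpoints: 3.5, 4.125, 4.75, 5.375.
f(3.5) ≈ -0.9365, f(4.125) ≈ -0.5542, f(4.75) ≈ 0.0376, f(5.375) ≈ 0.6152.
Sum = Δs · [f(3.5) + f(4.125) + f(4.75) + f(5.375)].
Sum ≈ -0.5237.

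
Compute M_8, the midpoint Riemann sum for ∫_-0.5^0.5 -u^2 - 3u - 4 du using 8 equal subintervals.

Δu = (0.5 − (-0.5))/8 = 0.125.
Midpoints: -0.4375, -0.3125, -0.1875, -0.0625, 0.0625, 0.1875, 0.3125, 0.4375.
f(-0.4375) = -2.87890625, f(-0.3125) = -3.16015625, f(-0.1875) = -3.47265625, f(-0.0625) = -3.81640625, f(0.0625) = -4.19140625, f(0.1875) = -4.59765625, f(0.3125) = -5.03515625, f(0.4375) = -5.50390625.
Sum = Δu · [f(-0.4375) + f(-0.3125) + f(-0.1875) + ...].
Sum = -4.08203125.

-4.08203125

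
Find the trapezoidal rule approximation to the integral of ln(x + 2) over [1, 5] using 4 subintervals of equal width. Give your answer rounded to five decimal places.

Δx = (5 − 1)/4 = 1.
f(1) ≈ 1.09861, f(2) ≈ 1.38629, f(3) ≈ 1.60944, f(4) ≈ 1.79176, f(5) ≈ 1.94591.
T_4 = (Δx/2)·[f(x_0) + 2f(x_1) + 2f(x_2) + 2f(x_3) + f(x_4)].
Sum ≈ 6.30975.

6.30975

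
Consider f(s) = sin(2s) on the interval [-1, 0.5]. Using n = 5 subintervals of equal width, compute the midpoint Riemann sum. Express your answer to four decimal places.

Δs = (0.5 − (-1))/5 = 0.3.
Midpoints: -0.85, -0.55, -0.25, 0.05, 0.35.
f(-0.85) ≈ -0.9917, f(-0.55) ≈ -0.8912, f(-0.25) ≈ -0.4794, f(0.05) ≈ 0.0998, f(0.35) ≈ 0.6442.
Sum = Δs · [f(-0.85) + f(-0.55) + f(-0.25) + f(0.05) + f(0.35)].
Sum ≈ -0.4855.

-0.4855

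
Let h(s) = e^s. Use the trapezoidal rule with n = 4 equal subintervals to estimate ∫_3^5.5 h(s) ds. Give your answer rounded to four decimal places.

Δs = (5.5 − 3)/4 = 0.625.
h(3) ≈ 20.0855, h(3.625) ≈ 37.5247, h(4.25) ≈ 70.1054, h(4.875) ≈ 130.9742, h(5.5) ≈ 244.6919.
T_4 = (Δs/2)·[h(s_0) + 2h(s_1) + 2h(s_2) + 2h(s_3) + h(s_4)].
Sum ≈ 231.8706.

231.8706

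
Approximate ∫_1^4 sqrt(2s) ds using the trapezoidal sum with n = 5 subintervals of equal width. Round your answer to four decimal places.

6.5891

Δs = (4 − 1)/5 = 0.6.
f(1) ≈ 1.4142, f(1.6) ≈ 1.7889, f(2.2) ≈ 2.0976, f(2.8) ≈ 2.3664, f(3.4) ≈ 2.6077, f(4) ≈ 2.8284.
T_5 = (Δs/2)·[f(s_0) + 2f(s_1) + ... + 2f(s_{4}) + f(s_5)].
Sum ≈ 6.5891.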